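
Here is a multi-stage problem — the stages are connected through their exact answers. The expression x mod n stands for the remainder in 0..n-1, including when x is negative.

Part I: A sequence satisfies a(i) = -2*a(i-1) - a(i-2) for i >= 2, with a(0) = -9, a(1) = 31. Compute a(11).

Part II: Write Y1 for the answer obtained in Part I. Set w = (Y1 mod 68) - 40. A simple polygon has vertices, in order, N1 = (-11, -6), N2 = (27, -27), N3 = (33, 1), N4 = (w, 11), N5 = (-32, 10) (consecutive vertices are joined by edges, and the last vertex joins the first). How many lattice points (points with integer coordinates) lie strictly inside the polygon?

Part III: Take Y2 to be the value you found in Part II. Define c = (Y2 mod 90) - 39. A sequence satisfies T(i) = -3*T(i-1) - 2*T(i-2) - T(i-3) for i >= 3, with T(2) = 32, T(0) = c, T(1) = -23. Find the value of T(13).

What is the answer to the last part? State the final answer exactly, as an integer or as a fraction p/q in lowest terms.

-322973

Part I: a(2) = -2*(31) - 1*(-9) = -53; iterating: a(2)=-53, a(3)=75, a(4)=-97, a(5)=119, a(6)=-141, a(7)=163, a(8)=-185, a(9)=207, a(10)=-229, a(11)=251; answer 251
Part II: Y1 = 251; w = 7; cross terms: (-11*-27 - 27*-6)=459, (27*1 - 33*-27)=918, (33*11 - 7*1)=356, (7*10 - -32*11)=422, (-32*-6 - -11*10)=302; twice the area = |2457| = 2457; area = 2457/2; boundary points = 1 + 2 + 2 + 1 + 1 = 7; strictly interior points = area - boundary/2 + 1 = 1226; answer 1226
Part III: Y2 = 1226; c = 17; T(3) = -3*(32) - 2*(-23) - 1*(17) = -67; iterating: T(3)=-67, T(4)=160, T(5)=-378, T(6)=881, T(7)=-2047, T(8)=4757, T(9)=-11058, T(10)=25707, T(11)=-59762, T(12)=138930, T(13)=-322973; answer -322973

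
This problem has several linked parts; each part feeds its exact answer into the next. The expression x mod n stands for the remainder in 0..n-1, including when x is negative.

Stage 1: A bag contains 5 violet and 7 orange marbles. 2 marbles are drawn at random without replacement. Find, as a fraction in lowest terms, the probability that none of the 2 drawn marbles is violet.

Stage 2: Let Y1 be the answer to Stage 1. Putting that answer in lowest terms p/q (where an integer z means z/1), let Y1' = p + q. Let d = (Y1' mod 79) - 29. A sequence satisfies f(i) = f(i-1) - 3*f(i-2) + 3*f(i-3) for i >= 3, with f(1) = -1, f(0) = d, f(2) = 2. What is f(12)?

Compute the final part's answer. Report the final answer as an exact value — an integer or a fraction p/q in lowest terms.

Stage 1: total draws C(12,2) = 66; favorable C(7,2) = 21; P = 7/22; answer 7/22
Stage 2: Y1 = 7/22; threaded value p + q = 29; d = 0; f(3) = 1*(2) - 3*(-1) + 3*(0) = 5; iterating: f(3)=5, f(4)=-4, f(5)=-13, f(6)=14, f(7)=41, f(8)=-40, f(9)=-121, f(10)=122, f(11)=365, f(12)=-364; answer -364

-364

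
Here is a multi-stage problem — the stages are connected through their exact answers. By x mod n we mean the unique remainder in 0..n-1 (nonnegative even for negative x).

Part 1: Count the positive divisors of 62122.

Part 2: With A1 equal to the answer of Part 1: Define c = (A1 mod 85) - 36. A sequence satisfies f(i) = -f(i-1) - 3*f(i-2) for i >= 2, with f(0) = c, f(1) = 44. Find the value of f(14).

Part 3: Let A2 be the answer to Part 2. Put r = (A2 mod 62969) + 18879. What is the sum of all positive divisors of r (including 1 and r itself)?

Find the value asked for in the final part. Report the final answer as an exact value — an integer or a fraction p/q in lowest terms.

207648

Part 1: 62122 = 2 * 89 * 349; number of divisors = (1+1) * (1+1) * (1+1) = 8; answer 8
Part 2: A1 = 8; c = -28; f(2) = -1*(44) - 3*(-28) = 40; iterating: f(2)=40, f(3)=-172, f(4)=52, f(5)=464, f(6)=-620, f(7)=-772, f(8)=2632, f(9)=-316, f(10)=-7580, f(11)=8528, f(12)=14212, f(13)=-39796, f(14)=-2840; answer -2840
Part 3: A2 = -2840; r = 79008; 79008 = 2^5 * 3 * 823; sigma = (1 + 2 + 4 + 8 + 16 + 32) * (1 + 3) * (1 + 823) = 63 * 4 * 824 = 207648; answer 207648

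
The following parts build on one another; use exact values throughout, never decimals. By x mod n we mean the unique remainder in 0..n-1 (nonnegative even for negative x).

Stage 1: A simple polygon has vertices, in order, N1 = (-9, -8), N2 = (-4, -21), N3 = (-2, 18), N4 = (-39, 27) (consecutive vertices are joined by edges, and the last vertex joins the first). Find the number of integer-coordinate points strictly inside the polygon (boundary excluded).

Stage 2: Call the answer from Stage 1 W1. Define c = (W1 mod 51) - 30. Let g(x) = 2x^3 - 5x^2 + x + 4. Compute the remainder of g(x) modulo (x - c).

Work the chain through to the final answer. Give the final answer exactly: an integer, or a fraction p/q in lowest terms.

Stage 1: cross terms: (-9*-21 - -4*-8)=157, (-4*18 - -2*-21)=-114, (-2*27 - -39*18)=648, (-39*-8 - -9*27)=555; twice the area = |1246| = 1246; area = 623; boundary points = 1 + 1 + 1 + 5 = 8; strictly interior points = area - boundary/2 + 1 = 620; answer 620
Stage 2: W1 = 620; c = -22; remainder = value at the root: 2*(-22)^3 - 5*(-22)^2 + 1*(-22)^1 + 4 = (-21296) + (-2420) + (-22) + (4) = -23734; answer -23734

-23734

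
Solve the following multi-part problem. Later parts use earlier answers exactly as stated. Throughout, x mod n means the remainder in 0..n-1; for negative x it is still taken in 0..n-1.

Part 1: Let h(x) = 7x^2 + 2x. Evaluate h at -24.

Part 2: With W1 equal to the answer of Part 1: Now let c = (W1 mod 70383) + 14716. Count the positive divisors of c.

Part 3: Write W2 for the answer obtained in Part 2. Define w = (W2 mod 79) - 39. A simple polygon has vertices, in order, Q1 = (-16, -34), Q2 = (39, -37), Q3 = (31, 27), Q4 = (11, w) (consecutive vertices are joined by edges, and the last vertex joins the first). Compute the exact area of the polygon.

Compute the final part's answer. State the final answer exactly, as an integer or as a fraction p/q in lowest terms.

1653

Part 1: 7*(-24)^2 + 2*(-24)^1 = (4032) + (-48) = 3984; answer 3984
Part 2: W1 = 3984; c = 18700; 18700 = 2^2 * 5^2 * 11 * 17; number of divisors = (2+1) * (2+1) * (1+1) * (1+1) = 36; answer 36
Part 3: W2 = 36; w = -3; cross terms: (-16*-37 - 39*-34)=1918, (39*27 - 31*-37)=2200, (31*-3 - 11*27)=-390, (11*-34 - -16*-3)=-422; twice the area = |3306| = 3306; area = 1653; answer 1653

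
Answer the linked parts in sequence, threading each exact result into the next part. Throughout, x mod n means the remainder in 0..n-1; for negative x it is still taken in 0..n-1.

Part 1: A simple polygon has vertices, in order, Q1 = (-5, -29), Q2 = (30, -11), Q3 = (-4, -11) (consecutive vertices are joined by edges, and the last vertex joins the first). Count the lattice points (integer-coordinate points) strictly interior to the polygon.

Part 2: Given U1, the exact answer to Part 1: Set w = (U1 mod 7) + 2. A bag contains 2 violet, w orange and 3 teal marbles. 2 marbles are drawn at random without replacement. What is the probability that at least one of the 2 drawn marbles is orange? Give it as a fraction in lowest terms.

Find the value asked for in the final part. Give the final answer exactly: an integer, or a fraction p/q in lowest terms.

Part 1: cross terms: (-5*-11 - 30*-29)=925, (30*-11 - -4*-11)=-374, (-4*-29 - -5*-11)=61; twice the area = |612| = 612; area = 306; boundary points = 1 + 34 + 1 = 36; strictly interior points = area - boundary/2 + 1 = 289; answer 289
Part 2: U1 = 289; w = 4; total draws C(9,2) = 36; complement C(5,2) = 10; favorable 36 - 10 = 26; P = 13/18; answer 13/18

13/18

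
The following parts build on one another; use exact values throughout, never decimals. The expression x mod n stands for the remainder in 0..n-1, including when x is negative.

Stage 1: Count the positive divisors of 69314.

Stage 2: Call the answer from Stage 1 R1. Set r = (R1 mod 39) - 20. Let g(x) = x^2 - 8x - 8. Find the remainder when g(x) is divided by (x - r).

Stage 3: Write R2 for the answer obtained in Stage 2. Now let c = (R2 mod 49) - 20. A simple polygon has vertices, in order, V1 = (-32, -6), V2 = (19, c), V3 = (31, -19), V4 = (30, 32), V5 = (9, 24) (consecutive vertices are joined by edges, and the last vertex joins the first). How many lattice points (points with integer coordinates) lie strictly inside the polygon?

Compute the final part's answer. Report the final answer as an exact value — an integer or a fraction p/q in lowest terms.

725

Stage 1: 69314 = 2 * 7 * 4951; number of divisors = (1+1) * (1+1) * (1+1) = 8; answer 8
Stage 2: R1 = 8; r = -12; remainder = value at the root: 1*(-12)^2 - 8*(-12)^1 - 8 = (144) + (96) + (-8) = 232; answer 232
Stage 3: R2 = 232; c = 16; cross terms: (-32*16 - 19*-6)=-398, (19*-19 - 31*16)=-857, (31*32 - 30*-19)=1562, (30*24 - 9*32)=432, (9*-6 - -32*24)=714; twice the area = |1453| = 1453; area = 1453/2; boundary points = 1 + 1 + 1 + 1 + 1 = 5; strictly interior points = area - boundary/2 + 1 = 725; answer 725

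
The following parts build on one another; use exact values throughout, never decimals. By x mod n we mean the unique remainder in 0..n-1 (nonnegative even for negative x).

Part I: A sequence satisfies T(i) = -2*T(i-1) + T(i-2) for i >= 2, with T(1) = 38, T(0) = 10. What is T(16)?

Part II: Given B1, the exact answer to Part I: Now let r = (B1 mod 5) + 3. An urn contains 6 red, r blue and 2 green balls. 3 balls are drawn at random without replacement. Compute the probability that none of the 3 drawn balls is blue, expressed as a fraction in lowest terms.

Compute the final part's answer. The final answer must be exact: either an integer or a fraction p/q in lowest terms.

Part I: T(2) = -2*(38) + 1*(10) = -66; iterating: T(2)=-66, T(3)=170, T(4)=-406, T(5)=982, T(6)=-2370, T(7)=5722, T(8)=-13814, T(9)=33350, T(10)=-80514, T(11)=194378, T(12)=-469270, T(13)=1132918, T(14)=-2735106, T(15)=6603130, T(16)=-15941366; answer -15941366
Part II: B1 = -15941366; r = 7; total draws C(15,3) = 455; favorable C(8,3) = 56; P = 8/65; answer 8/65

8/65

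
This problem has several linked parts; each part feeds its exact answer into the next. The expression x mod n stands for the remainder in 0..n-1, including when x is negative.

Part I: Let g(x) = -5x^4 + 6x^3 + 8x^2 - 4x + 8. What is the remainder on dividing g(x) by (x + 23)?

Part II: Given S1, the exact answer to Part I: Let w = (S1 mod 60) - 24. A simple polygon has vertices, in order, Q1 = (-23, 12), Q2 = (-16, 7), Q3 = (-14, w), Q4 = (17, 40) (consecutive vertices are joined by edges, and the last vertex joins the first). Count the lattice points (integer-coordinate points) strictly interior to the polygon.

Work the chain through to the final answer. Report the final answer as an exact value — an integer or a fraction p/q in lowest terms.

327

Part I: remainder = value at the root: -5*(-23)^4 + 6*(-23)^3 + 8*(-23)^2 - 4*(-23)^1 + 8 = (-1399205) + (-73002) + (4232) + (92) + (8) = -1467875; answer -1467875
Part II: S1 = -1467875; w = 1; cross terms: (-23*7 - -16*12)=31, (-16*1 - -14*7)=82, (-14*40 - 17*1)=-577, (17*12 - -23*40)=1124; twice the area = |660| = 660; area = 330; boundary points = 1 + 2 + 1 + 4 = 8; strictly interior points = area - boundary/2 + 1 = 327; answer 327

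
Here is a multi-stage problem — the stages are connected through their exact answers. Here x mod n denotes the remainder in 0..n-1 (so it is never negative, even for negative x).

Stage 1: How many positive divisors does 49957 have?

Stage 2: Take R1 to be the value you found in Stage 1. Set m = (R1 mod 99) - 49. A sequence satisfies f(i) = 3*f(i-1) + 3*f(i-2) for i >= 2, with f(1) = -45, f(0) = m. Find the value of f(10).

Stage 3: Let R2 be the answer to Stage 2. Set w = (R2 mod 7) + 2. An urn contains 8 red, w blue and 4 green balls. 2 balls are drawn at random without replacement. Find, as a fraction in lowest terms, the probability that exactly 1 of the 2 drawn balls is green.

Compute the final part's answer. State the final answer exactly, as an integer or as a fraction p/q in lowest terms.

Stage 1: 49957 is prime, so its only divisors are 1 and 49957; count = 2; answer 2
Stage 2: R1 = 2; m = -47; f(2) = 3*(-45) + 3*(-47) = -276; iterating: f(2)=-276, f(3)=-963, f(4)=-3717, f(5)=-14040, f(6)=-53271, f(7)=-201933, f(8)=-765612, f(9)=-2902635, f(10)=-11004741; answer -11004741
Stage 3: R2 = -11004741; w = 3; total draws C(15,2) = 105; favorable C(4,1)*C(11,1) = 44; P = 44/105; answer 44/105

44/105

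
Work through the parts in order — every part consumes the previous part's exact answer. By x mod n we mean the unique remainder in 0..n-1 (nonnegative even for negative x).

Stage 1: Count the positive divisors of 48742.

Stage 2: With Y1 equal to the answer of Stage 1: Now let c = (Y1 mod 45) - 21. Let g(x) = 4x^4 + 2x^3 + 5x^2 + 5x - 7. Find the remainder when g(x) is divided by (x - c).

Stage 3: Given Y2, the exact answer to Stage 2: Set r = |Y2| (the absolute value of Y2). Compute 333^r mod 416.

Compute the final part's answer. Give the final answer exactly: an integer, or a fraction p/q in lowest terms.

213

Stage 1: 48742 = 2 * 24371; number of divisors = (1+1) * (1+1) = 4; answer 4
Stage 2: Y1 = 4; c = -17; remainder = value at the root: 4*(-17)^4 + 2*(-17)^3 + 5*(-17)^2 + 5*(-17)^1 - 7 = (334084) + (-9826) + (1445) + (-85) + (-7) = 325611; answer 325611
Stage 3: Y2 = 325611; r = 325611; squarings mod 416: 333^1=333, 333^2=233, 333^4=209, 333^8=1, 333^16=1, 333^32=1, 333^64=1, 333^128=1, 333^256=1, 333^512=1, 333^1024=1, 333^2048=1, 333^4096=1, 333^8192=1, 333^16384=1, 333^32768=1, 333^65536=1, 333^131072=1, 333^262144=1; 333^325611 = 333^1 * 333^2 * 333^8 * 333^32 * 333^64 * 333^128 * 333^256 * 333^512 * 333^1024 * 333^4096 * 333^8192 * 333^16384 * 333^32768 * 333^262144 = 213 (mod 416); answer 213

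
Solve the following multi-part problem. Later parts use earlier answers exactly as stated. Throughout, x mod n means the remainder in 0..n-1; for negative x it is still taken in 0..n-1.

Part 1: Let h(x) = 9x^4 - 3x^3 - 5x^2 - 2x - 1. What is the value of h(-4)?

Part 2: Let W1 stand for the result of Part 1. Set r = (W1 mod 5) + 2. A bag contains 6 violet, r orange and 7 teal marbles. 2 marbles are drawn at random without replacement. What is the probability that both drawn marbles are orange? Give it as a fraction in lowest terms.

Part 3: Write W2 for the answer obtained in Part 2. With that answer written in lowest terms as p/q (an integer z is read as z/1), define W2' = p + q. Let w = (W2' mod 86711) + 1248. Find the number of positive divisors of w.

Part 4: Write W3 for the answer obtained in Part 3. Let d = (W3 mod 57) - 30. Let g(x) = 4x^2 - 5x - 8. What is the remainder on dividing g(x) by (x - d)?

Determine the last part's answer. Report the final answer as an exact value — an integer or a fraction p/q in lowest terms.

Part 1: 9*(-4)^4 - 3*(-4)^3 - 5*(-4)^2 - 2*(-4)^1 - 1 = (2304) + (192) + (-80) + (8) + (-1) = 2423; answer 2423
Part 2: W1 = 2423; r = 5; total draws C(18,2) = 153; favorable C(5,2) = 10; P = 10/153; answer 10/153
Part 3: W2 = 10/153; threaded value p + q = 163; w = 1411; 1411 = 17 * 83; number of divisors = (1+1) * (1+1) = 4; answer 4
Part 4: W3 = 4; d = -26; remainder = value at the root: 4*(-26)^2 - 5*(-26)^1 - 8 = (2704) + (130) + (-8) = 2826; answer 2826

2826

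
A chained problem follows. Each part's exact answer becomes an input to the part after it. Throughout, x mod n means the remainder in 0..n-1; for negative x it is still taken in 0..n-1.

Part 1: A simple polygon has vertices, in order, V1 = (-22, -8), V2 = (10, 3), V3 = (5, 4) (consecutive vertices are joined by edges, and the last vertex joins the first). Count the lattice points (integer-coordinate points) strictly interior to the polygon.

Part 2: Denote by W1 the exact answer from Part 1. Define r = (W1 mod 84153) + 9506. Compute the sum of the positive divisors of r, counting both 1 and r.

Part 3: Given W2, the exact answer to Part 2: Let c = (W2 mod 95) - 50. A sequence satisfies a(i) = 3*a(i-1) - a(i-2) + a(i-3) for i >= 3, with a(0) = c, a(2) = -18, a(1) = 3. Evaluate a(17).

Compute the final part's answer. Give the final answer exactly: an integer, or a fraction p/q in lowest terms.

Part 1: cross terms: (-22*3 - 10*-8)=14, (10*4 - 5*3)=25, (5*-8 - -22*4)=48; twice the area = |87| = 87; area = 87/2; boundary points = 1 + 1 + 3 = 5; strictly interior points = area - boundary/2 + 1 = 42; answer 42
Part 2: W1 = 42; r = 9548; 9548 = 2^2 * 7 * 11 * 31; sigma = (1 + 2 + 4) * (1 + 7) * (1 + 11) * (1 + 31) = 7 * 8 * 12 * 32 = 21504; answer 21504
Part 3: W2 = 21504; c = -16; a(3) = 3*(-18) - 1*(3) + 1*(-16) = -73; iterating: a(3)=-73, a(4)=-198, a(5)=-539, a(6)=-1492, a(7)=-4135, a(8)=-11452, a(9)=-31713, a(10)=-87822, a(11)=-243205, a(12)=-673506, a(13)=-1865135, a(14)=-5165104, a(15)=-14303683, a(16)=-39611080, a(17)=-109694661; answer -109694661

-109694661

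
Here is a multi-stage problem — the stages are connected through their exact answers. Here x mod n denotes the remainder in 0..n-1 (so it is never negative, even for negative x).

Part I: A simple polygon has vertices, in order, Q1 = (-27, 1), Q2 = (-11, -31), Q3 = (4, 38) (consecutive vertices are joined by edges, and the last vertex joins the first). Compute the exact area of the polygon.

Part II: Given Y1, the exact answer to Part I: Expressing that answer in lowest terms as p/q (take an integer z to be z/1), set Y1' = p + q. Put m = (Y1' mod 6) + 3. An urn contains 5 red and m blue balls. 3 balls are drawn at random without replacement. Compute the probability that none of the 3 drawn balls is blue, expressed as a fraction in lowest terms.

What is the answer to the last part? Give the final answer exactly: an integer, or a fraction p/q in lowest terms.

5/42

Part I: cross terms: (-27*-31 - -11*1)=848, (-11*38 - 4*-31)=-294, (4*1 - -27*38)=1030; twice the area = |1584| = 1584; area = 792; answer 792
Part II: Y1 = 792; threaded value p + q = 793; m = 4; total draws C(9,3) = 84; favorable C(5,3) = 10; P = 5/42; answer 5/42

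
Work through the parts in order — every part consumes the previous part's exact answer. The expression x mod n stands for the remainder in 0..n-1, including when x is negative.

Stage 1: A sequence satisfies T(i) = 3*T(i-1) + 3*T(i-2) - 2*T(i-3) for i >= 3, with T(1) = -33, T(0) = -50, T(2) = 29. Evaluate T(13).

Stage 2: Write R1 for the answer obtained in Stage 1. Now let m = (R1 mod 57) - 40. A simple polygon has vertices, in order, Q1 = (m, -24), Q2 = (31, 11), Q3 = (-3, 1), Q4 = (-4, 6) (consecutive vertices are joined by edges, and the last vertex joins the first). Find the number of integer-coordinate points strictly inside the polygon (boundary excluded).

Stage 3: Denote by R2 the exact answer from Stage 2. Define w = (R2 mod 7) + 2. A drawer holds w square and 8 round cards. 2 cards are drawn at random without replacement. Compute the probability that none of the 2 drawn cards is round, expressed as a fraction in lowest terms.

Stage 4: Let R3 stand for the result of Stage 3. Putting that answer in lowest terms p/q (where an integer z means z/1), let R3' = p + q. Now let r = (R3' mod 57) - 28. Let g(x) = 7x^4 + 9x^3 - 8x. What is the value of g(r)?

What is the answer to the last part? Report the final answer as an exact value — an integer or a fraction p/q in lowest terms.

Stage 1: T(3) = 3*(29) + 3*(-33) - 2*(-50) = 88; iterating: T(3)=88, T(4)=417, T(5)=1457, T(6)=5446, T(7)=19875, T(8)=73049, T(9)=267880, T(10)=983037, T(11)=3606653, T(12)=13233310, T(13)=48553815; answer 48553815
Stage 2: R1 = 48553815; m = -22; cross terms: (-22*11 - 31*-24)=502, (31*1 - -3*11)=64, (-3*6 - -4*1)=-14, (-4*-24 - -22*6)=228; twice the area = |780| = 780; area = 390; boundary points = 1 + 2 + 1 + 6 = 10; strictly interior points = area - boundary/2 + 1 = 386; answer 386
Stage 3: R2 = 386; w = 3; total draws C(11,2) = 55; favorable C(3,2) = 3; P = 3/55; answer 3/55
Stage 4: R3 = 3/55; threaded value p + q = 58; r = -27; 7*(-27)^4 + 9*(-27)^3 - 8*(-27)^1 = (3720087) + (-177147) + (216) = 3543156; answer 3543156

3543156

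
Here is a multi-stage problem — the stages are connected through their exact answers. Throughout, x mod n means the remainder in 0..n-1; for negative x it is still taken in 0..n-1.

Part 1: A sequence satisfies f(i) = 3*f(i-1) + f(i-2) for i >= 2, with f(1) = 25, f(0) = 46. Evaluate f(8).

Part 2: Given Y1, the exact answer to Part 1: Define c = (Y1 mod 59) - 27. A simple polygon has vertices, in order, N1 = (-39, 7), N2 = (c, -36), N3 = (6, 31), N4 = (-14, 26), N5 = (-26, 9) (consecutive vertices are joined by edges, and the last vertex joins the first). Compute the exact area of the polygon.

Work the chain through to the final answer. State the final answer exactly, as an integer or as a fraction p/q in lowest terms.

2281/2

Part 1: f(2) = 3*(25) + 1*(46) = 121; iterating: f(2)=121, f(3)=388, f(4)=1285, f(5)=4243, f(6)=14014, f(7)=46285, f(8)=152869; answer 152869
Part 2: Y1 = 152869; c = -27; cross terms: (-39*-36 - -27*7)=1593, (-27*31 - 6*-36)=-621, (6*26 - -14*31)=590, (-14*9 - -26*26)=550, (-26*7 - -39*9)=169; twice the area = |2281| = 2281; area = 2281/2; answer 2281/2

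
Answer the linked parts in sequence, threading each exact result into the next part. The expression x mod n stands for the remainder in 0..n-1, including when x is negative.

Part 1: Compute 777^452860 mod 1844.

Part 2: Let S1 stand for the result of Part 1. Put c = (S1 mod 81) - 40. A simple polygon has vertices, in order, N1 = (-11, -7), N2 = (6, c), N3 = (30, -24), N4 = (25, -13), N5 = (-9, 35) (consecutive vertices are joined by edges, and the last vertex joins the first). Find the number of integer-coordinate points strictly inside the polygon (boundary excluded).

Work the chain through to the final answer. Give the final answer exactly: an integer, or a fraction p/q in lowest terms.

Part 1: squarings mod 1844: 777^1=777, 777^2=741, 777^4=1413, 777^8=1361, 777^16=945, 777^32=529, 777^64=1397, 777^128=657, 777^256=153, 777^512=1281, 777^1024=1645, 777^2048=877, 777^4096=181, 777^8192=1413, 777^16384=1361, 777^32768=945, 777^65536=529, 777^131072=1397, 777^262144=657; 777^452860 = 777^4 * 777^8 * 777^16 * 777^32 * 777^64 * 777^128 * 777^2048 * 777^8192 * 777^16384 * 777^32768 * 777^131072 * 777^262144 = 657 (mod 1844); answer 657
Part 2: S1 = 657; c = -31; cross terms: (-11*-31 - 6*-7)=383, (6*-24 - 30*-31)=786, (30*-13 - 25*-24)=210, (25*35 - -9*-13)=758, (-9*-7 - -11*35)=448; twice the area = |2585| = 2585; area = 2585/2; boundary points = 1 + 1 + 1 + 2 + 2 = 7; strictly interior points = area - boundary/2 + 1 = 1290; answer 1290

1290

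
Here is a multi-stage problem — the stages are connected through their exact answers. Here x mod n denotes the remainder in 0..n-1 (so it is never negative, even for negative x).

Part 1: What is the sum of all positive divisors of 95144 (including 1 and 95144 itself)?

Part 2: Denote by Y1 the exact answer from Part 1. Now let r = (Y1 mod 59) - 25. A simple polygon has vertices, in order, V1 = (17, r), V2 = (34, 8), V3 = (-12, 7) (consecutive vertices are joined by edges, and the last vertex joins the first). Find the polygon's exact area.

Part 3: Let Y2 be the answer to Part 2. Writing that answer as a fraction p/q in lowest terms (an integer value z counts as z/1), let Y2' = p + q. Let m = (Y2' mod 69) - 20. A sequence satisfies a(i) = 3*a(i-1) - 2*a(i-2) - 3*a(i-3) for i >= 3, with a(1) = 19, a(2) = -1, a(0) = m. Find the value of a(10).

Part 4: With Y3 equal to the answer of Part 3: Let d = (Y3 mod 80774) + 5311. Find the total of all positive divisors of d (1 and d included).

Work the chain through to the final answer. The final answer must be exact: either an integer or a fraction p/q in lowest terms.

Part 1: 95144 = 2^3 * 7 * 1699; sigma = (1 + 2 + 4 + 8) * (1 + 7) * (1 + 1699) = 15 * 8 * 1700 = 204000; answer 204000
Part 2: Y1 = 204000; r = 12; cross terms: (17*8 - 34*12)=-272, (34*7 - -12*8)=334, (-12*12 - 17*7)=-263; twice the area = |-201| = 201; area = 201/2; answer 201/2
Part 3: Y2 = 201/2; threaded value p + q = 203; m = 45; a(3) = 3*(-1) - 2*(19) - 3*(45) = -176; iterating: a(3)=-176, a(4)=-583, a(5)=-1394, a(6)=-2488, a(7)=-2927, a(8)=377, a(9)=14449, a(10)=51374; answer 51374
Part 4: Y3 = 51374; d = 56685; 56685 = 3 * 5 * 3779; sigma = (1 + 3) * (1 + 5) * (1 + 3779) = 4 * 6 * 3780 = 90720; answer 90720

90720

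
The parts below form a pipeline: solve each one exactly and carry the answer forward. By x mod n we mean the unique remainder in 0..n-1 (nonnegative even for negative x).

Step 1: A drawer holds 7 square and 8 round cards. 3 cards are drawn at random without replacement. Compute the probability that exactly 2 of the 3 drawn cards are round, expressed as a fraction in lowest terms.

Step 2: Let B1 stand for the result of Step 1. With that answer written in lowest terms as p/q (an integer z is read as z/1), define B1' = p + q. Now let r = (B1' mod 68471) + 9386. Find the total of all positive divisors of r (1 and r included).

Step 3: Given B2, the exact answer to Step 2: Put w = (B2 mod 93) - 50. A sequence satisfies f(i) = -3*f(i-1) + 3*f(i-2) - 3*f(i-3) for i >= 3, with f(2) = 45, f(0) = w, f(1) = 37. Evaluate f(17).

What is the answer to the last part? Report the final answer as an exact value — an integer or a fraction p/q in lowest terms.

Step 1: total draws C(15,3) = 455; favorable C(8,2)*C(7,1) = 196; P = 28/65; answer 28/65
Step 2: B1 = 28/65; threaded value p + q = 93; r = 9479; 9479 is prime, so its only divisors are 1 and 9479; sigma = 1 + 9479 = 9480; answer 9480
Step 3: B2 = 9480; w = 37; f(3) = -3*(45) + 3*(37) - 3*(37) = -135; iterating: f(3)=-135, f(4)=429, f(5)=-1827, f(6)=7173, f(7)=-28287, f(8)=111861, f(9)=-441963, f(10)=1746333, f(11)=-6900471, f(12)=27266301, f(13)=-107739315, f(14)=425718261, f(15)=-1682171631, f(16)=6646887621, f(17)=-26264332539; answer -26264332539

-26264332539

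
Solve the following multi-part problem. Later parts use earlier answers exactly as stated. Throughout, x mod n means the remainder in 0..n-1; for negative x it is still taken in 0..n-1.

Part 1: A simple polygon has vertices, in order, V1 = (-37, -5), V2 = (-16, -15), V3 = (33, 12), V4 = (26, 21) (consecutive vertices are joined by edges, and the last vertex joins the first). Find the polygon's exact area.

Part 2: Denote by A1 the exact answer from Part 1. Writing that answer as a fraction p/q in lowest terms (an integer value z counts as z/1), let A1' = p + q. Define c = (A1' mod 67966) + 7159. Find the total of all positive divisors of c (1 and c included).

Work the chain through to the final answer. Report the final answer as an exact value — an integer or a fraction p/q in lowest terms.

8808

Part 1: cross terms: (-37*-15 - -16*-5)=475, (-16*12 - 33*-15)=303, (33*21 - 26*12)=381, (26*-5 - -37*21)=647; twice the area = |1806| = 1806; area = 903; answer 903
Part 2: A1 = 903; threaded value p + q = 904; c = 8063; 8063 = 11 * 733; sigma = (1 + 11) * (1 + 733) = 12 * 734 = 8808; answer 8808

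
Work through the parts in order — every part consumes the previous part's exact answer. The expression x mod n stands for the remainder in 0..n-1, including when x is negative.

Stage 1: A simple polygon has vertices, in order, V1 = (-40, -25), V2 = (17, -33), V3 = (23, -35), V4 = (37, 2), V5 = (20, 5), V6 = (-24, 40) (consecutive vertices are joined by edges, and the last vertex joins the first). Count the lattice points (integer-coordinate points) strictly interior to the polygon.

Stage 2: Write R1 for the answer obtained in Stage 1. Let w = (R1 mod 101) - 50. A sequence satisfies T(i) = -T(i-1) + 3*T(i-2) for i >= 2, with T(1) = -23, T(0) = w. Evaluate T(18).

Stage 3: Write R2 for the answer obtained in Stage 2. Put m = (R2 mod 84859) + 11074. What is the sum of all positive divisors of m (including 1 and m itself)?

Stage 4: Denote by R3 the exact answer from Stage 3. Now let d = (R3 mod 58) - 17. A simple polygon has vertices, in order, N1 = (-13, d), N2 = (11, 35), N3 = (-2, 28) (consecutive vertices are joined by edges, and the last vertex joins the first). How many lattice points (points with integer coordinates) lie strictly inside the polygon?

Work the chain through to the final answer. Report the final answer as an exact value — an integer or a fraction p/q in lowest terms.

25

Stage 1: cross terms: (-40*-33 - 17*-25)=1745, (17*-35 - 23*-33)=164, (23*2 - 37*-35)=1341, (37*5 - 20*2)=145, (20*40 - -24*5)=920, (-24*-25 - -40*40)=2200; twice the area = |6515| = 6515; area = 6515/2; boundary points = 1 + 2 + 1 + 1 + 1 + 1 = 7; strictly interior points = area - boundary/2 + 1 = 3255; answer 3255
Stage 2: R1 = 3255; w = -27; T(2) = -1*(-23) + 3*(-27) = -58; iterating: T(2)=-58, T(3)=-11, T(4)=-163, T(5)=130, T(6)=-619, T(7)=1009, T(8)=-2866, T(9)=5893, T(10)=-14491, T(11)=32170, T(12)=-75643, T(13)=172153, T(14)=-399082, T(15)=915541, T(16)=-2112787, T(17)=4859410, T(18)=-11197771; answer -11197771
Stage 3: R2 = -11197771; m = 14691; 14691 = 3 * 59 * 83; sigma = (1 + 3) * (1 + 59) * (1 + 83) = 4 * 60 * 84 = 20160; answer 20160
Stage 4: R3 = 20160; d = 17; cross terms: (-13*35 - 11*17)=-642, (11*28 - -2*35)=378, (-2*17 - -13*28)=330; twice the area = |66| = 66; area = 33; boundary points = 6 + 1 + 11 = 18; strictly interior points = area - boundary/2 + 1 = 25; answer 25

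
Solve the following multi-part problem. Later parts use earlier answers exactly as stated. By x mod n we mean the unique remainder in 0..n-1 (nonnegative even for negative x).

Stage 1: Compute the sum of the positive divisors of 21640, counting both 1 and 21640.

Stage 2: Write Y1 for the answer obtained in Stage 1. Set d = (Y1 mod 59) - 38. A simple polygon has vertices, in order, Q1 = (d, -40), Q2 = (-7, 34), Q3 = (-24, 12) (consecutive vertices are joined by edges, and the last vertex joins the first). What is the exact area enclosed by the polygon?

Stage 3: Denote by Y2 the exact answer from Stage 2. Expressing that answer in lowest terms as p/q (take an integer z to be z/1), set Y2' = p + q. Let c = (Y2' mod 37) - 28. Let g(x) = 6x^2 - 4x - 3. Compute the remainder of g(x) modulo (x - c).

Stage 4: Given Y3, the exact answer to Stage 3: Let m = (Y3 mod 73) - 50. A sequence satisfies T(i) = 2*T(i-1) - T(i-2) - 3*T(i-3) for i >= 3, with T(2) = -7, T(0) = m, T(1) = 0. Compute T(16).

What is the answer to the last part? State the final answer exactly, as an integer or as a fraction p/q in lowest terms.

61305

Stage 1: 21640 = 2^3 * 5 * 541; sigma = (1 + 2 + 4 + 8) * (1 + 5) * (1 + 541) = 15 * 6 * 542 = 48780; answer 48780
Stage 2: Y1 = 48780; d = 8; cross terms: (8*34 - -7*-40)=-8, (-7*12 - -24*34)=732, (-24*-40 - 8*12)=864; twice the area = |1588| = 1588; area = 794; answer 794
Stage 3: Y2 = 794; threaded value p + q = 795; c = -10; remainder = value at the root: 6*(-10)^2 - 4*(-10)^1 - 3 = (600) + (40) + (-3) = 637; answer 637
Stage 4: Y3 = 637; m = 3; T(3) = 2*(-7) - 1*(0) - 3*(3) = -23; iterating: T(3)=-23, T(4)=-39, T(5)=-34, T(6)=40, T(7)=231, T(8)=524, T(9)=697, T(10)=177, T(11)=-1915, T(12)=-6098, T(13)=-10812, T(14)=-9781, T(15)=9544, T(16)=61305; answer 61305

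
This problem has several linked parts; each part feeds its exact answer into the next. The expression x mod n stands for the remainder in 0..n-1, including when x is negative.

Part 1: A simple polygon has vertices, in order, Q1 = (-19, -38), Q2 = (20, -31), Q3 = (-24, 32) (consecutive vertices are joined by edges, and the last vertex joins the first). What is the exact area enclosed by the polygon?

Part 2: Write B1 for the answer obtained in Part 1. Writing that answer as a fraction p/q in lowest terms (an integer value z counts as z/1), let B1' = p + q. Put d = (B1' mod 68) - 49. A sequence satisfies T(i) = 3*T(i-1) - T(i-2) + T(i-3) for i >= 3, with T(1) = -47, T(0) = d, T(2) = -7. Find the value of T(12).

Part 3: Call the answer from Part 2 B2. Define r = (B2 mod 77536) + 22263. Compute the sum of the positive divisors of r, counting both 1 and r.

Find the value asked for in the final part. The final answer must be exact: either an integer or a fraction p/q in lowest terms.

Part 1: cross terms: (-19*-31 - 20*-38)=1349, (20*32 - -24*-31)=-104, (-24*-38 - -19*32)=1520; twice the area = |2765| = 2765; area = 2765/2; answer 2765/2
Part 2: B1 = 2765/2; threaded value p + q = 2767; d = -2; T(3) = 3*(-7) - 1*(-47) + 1*(-2) = 24; iterating: T(3)=24, T(4)=32, T(5)=65, T(6)=187, T(7)=528, T(8)=1462, T(9)=4045, T(10)=11201, T(11)=31020, T(12)=85904; answer 85904
Part 3: B2 = 85904; r = 30631; 30631 is prime, so its only divisors are 1 and 30631; sigma = 1 + 30631 = 30632; answer 30632

30632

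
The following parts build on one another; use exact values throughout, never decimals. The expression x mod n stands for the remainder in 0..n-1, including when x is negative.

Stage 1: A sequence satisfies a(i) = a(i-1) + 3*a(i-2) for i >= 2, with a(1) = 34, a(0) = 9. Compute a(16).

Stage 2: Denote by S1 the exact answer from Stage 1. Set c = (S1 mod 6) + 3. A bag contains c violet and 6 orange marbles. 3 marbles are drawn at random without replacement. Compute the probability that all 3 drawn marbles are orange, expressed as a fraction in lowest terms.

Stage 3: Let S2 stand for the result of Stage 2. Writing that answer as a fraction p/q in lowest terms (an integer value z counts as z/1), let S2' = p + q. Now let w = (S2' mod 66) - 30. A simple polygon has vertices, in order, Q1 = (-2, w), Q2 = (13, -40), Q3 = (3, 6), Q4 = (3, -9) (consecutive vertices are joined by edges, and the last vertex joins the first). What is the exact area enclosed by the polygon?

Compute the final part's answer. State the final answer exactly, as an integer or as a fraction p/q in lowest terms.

305/2

Stage 1: a(2) = 1*(34) + 3*(9) = 61; iterating: a(2)=61, a(3)=163, a(4)=346, a(5)=835, a(6)=1873, a(7)=4378, a(8)=9997, a(9)=23131, a(10)=53122, a(11)=122515, a(12)=281881, a(13)=649426, a(14)=1495069, a(15)=3443347, a(16)=7928554; answer 7928554
Stage 2: S1 = 7928554; c = 7; total draws C(13,3) = 286; favorable C(6,3) = 20; P = 10/143; answer 10/143
Stage 3: S2 = 10/143; threaded value p + q = 153; w = -9; cross terms: (-2*-40 - 13*-9)=197, (13*6 - 3*-40)=198, (3*-9 - 3*6)=-45, (3*-9 - -2*-9)=-45; twice the area = |305| = 305; area = 305/2; answer 305/2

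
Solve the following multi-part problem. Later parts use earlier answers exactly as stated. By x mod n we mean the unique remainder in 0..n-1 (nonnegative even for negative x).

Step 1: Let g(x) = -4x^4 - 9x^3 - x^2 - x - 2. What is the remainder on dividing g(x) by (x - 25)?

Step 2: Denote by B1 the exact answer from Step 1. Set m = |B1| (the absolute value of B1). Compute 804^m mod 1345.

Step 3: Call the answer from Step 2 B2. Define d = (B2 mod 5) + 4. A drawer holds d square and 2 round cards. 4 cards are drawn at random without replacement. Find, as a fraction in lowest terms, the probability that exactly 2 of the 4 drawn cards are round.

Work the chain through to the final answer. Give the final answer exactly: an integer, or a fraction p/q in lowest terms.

Step 1: remainder = value at the root: -4*(25)^4 - 9*(25)^3 - 1*(25)^2 - 1*(25)^1 - 2 = (-1562500) + (-140625) + (-625) + (-25) + (-2) = -1703777; answer -1703777
Step 2: B1 = -1703777; m = 1703777; squarings mod 1345: 804^1=804, 804^2=816, 804^4=81, 804^8=1181, 804^16=1341, 804^32=16, 804^64=256, 804^128=976, 804^256=316, 804^512=326, 804^1024=21, 804^2048=441, 804^4096=801, 804^8192=36, 804^16384=1296, 804^32768=1056, 804^65536=131, 804^131072=1021, 804^262144=66, 804^524288=321, 804^1048576=821; 804^1703777 = 804^1 * 804^32 * 804^64 * 804^256 * 804^512 * 804^1024 * 804^2048 * 804^4096 * 804^8192 * 804^16384 * 804^32768 * 804^65536 * 804^524288 * 804^1048576 = 779 (mod 1345); answer 779
Step 3: B2 = 779; d = 8; total draws C(10,4) = 210; favorable C(2,2)*C(8,2) = 28; P = 2/15; answer 2/15

2/15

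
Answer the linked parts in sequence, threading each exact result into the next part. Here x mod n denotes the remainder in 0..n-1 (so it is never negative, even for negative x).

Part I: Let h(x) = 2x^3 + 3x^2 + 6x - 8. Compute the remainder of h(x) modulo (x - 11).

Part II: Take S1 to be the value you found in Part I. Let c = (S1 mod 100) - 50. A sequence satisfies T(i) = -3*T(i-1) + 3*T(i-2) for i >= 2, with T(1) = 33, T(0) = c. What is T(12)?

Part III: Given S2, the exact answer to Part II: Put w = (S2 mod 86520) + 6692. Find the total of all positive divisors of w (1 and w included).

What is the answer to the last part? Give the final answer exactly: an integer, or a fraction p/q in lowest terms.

Part I: remainder = value at the root: 2*(11)^3 + 3*(11)^2 + 6*(11)^1 - 8 = (2662) + (363) + (66) + (-8) = 3083; answer 3083
Part II: S1 = 3083; c = 33; T(2) = -3*(33) + 3*(33) = 0; iterating: T(2)=0, T(3)=99, T(4)=-297, T(5)=1188, T(6)=-4455, T(7)=16929, T(8)=-64152, T(9)=243243, T(10)=-922185, T(11)=3496284, T(12)=-13255407; answer -13255407
Part III: S2 = -13255407; w = 75365; 75365 = 5 * 15073; sigma = (1 + 5) * (1 + 15073) = 6 * 15074 = 90444; answer 90444

90444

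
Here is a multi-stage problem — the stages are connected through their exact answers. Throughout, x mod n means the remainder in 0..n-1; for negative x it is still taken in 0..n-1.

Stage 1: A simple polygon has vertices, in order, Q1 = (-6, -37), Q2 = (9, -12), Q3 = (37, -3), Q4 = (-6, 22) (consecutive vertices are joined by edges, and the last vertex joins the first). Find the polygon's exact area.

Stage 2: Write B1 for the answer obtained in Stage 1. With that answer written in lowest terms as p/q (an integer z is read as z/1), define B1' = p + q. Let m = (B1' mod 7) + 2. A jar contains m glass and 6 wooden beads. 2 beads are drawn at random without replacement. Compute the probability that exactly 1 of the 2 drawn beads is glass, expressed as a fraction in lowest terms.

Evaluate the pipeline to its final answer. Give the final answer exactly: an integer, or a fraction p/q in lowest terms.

3/7

Stage 1: cross terms: (-6*-12 - 9*-37)=405, (9*-3 - 37*-12)=417, (37*22 - -6*-3)=796, (-6*-37 - -6*22)=354; twice the area = |1972| = 1972; area = 986; answer 986
Stage 2: B1 = 986; threaded value p + q = 987; m = 2; total draws C(8,2) = 28; favorable C(2,1)*C(6,1) = 12; P = 3/7; answer 3/7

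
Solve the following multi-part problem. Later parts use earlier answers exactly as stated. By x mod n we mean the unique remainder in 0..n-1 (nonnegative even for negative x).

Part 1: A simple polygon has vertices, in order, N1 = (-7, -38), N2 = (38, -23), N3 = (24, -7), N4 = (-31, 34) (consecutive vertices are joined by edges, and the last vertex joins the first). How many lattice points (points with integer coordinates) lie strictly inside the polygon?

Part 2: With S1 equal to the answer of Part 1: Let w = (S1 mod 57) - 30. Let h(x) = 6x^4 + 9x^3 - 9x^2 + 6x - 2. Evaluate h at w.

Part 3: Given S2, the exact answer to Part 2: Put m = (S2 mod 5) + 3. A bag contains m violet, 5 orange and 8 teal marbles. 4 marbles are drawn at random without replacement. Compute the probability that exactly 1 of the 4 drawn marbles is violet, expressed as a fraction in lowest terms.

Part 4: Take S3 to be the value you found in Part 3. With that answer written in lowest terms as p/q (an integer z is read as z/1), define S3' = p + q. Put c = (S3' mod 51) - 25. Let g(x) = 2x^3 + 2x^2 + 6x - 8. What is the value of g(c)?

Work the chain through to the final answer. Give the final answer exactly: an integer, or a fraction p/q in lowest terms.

Part 1: cross terms: (-7*-23 - 38*-38)=1605, (38*-7 - 24*-23)=286, (24*34 - -31*-7)=599, (-31*-38 - -7*34)=1416; twice the area = |3906| = 3906; area = 1953; boundary points = 15 + 2 + 1 + 24 = 42; strictly interior points = area - boundary/2 + 1 = 1933; answer 1933
Part 2: S1 = 1933; w = 22; 6*(22)^4 + 9*(22)^3 - 9*(22)^2 + 6*(22)^1 - 2 = (1405536) + (95832) + (-4356) + (132) + (-2) = 1497142; answer 1497142
Part 3: S2 = 1497142; m = 5; total draws C(18,4) = 3060; favorable C(5,1)*C(13,3) = 1430; P = 143/306; answer 143/306
Part 4: S3 = 143/306; threaded value p + q = 449; c = 16; 2*(16)^3 + 2*(16)^2 + 6*(16)^1 - 8 = (8192) + (512) + (96) + (-8) = 8792; answer 8792

8792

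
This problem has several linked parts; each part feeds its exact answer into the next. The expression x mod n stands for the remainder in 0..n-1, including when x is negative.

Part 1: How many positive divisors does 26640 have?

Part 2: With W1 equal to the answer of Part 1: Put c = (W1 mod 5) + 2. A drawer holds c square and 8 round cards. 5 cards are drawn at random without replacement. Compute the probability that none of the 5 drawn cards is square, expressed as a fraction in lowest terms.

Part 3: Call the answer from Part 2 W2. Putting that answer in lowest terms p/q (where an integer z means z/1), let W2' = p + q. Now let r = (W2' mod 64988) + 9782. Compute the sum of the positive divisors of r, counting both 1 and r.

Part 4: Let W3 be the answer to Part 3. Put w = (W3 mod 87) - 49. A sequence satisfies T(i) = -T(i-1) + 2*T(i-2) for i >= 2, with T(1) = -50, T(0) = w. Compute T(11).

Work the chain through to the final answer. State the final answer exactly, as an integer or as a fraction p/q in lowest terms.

Part 1: 26640 = 2^4 * 3^2 * 5 * 37; number of divisors = (4+1) * (2+1) * (1+1) * (1+1) = 60; answer 60
Part 2: W1 = 60; c = 2; total draws C(10,5) = 252; favorable C(8,5) = 56; P = 2/9; answer 2/9
Part 3: W2 = 2/9; threaded value p + q = 11; r = 9793; 9793 = 7 * 1399; sigma = (1 + 7) * (1 + 1399) = 8 * 1400 = 11200; answer 11200
Part 4: W3 = 11200; w = 15; T(2) = -1*(-50) + 2*(15) = 80; iterating: T(2)=80, T(3)=-180, T(4)=340, T(5)=-700, T(6)=1380, T(7)=-2780, T(8)=5540, T(9)=-11100, T(10)=22180, T(11)=-44380; answer -44380

-44380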